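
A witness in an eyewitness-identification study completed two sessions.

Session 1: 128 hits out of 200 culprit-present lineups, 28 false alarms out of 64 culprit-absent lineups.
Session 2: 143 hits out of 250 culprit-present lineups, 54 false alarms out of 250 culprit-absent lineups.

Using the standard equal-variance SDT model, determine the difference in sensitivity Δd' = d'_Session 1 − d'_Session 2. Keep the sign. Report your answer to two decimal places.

Δd' = -0.45

Session 1: z(0.6400) = 0.358, z(0.4375) = -0.157, d' = 0.515
Session 2: z(0.5720) = 0.181, z(0.2160) = -0.786, d' = 0.967
Δd' = d'_Session 1 − d'_Session 2 = 0.515 − 0.967 = -0.452
Session 2 has the higher sensitivity.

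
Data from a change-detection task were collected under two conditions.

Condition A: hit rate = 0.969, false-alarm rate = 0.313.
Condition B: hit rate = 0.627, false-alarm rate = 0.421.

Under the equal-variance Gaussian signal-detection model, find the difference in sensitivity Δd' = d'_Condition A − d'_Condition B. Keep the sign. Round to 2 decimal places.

Δd' = 1.83

Condition A: z(0.969) = 1.866, z(0.313) = -0.487, d' = 2.353
Condition B: z(0.627) = 0.324, z(0.421) = -0.199, d' = 0.523
Δd' = d'_Condition A − d'_Condition B = 2.353 − 0.523 = 1.830
Condition A has the higher sensitivity.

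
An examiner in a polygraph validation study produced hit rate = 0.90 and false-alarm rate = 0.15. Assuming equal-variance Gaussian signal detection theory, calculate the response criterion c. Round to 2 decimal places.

z(H) = z(0.90) = 1.2816
z(FA) = z(0.15) = -1.0364
c = −½·[z(H) + z(FA)] = −0.5 × (1.2816 + (-1.0364)) = -0.1226
c < 0: the examiner has a liberal response bias.

c = -0.12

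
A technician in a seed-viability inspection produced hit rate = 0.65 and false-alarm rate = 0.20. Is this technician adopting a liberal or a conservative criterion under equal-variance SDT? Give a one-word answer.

z(H) = 0.385, z(FA) = -0.842
c = −½·(z(H) + z(FA)) = 0.2285
c > 0 → conservative criterion (biased toward responding “no”).

conservative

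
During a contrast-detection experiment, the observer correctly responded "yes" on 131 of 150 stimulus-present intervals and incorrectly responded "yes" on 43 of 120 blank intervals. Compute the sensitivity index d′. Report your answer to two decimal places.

d′ = 1.51

H = 131/150 = 0.8733
FA = 43/120 = 0.3583
z(0.8733) = 1.1421, z(0.3583) = -0.3630
d' = z(H) − z(FA) = 1.1421 − (-0.3630) = 1.5051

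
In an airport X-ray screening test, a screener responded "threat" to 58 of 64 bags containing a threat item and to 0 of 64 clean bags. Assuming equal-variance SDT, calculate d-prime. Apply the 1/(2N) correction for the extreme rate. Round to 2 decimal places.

d-prime = 3.74

The false-alarm rate is 0/64 = 0, so apply the 1/(2N) correction: FA → 1/(2·64) = 0.00781.
z(H) = z(0.90625) = 1.318
z(FA) = z(0.00781) = -2.418
d' = 1.318 − (-2.418) = 3.736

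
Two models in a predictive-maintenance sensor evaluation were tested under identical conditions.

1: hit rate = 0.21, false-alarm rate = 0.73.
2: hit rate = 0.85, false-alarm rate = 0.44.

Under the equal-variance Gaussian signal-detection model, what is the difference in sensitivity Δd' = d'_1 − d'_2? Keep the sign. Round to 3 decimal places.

Δd' = -2.607

1: z(0.21) = -0.8064, z(0.73) = 0.6128, d' = -1.4192
2: z(0.85) = 1.0364, z(0.44) = -0.1510, d' = 1.1874
Δd' = d'_1 − d'_2 = -1.4192 − 1.1874 = -2.6066
2 has the higher sensitivity.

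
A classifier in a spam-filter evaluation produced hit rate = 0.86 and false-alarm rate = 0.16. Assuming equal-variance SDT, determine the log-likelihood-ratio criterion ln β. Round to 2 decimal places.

z(0.86) = 1.080, z(0.16) = -0.994
ln β = −½·[z(H)² − z(FA)²] = −0.5 × (1.166 − 0.988) = -0.089

ln β = -0.09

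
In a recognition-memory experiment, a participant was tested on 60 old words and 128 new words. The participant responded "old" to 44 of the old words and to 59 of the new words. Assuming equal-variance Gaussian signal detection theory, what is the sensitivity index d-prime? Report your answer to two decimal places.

H = 44/60 = 0.7333
FA = 59/128 = 0.4609
z(H) = 0.623
z(FA) = -0.098
d' = z(H) − z(FA) = 0.623 − (-0.098) = 0.721

d-prime = 0.72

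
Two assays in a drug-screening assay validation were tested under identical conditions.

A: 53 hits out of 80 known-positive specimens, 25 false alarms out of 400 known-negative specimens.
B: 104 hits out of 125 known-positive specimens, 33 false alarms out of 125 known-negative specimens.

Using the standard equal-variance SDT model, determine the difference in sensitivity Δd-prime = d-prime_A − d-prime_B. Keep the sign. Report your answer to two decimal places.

A: z(0.6625) = 0.419, z(0.0625) = -1.534, d' = 1.953
B: z(0.8320) = 0.962, z(0.2640) = -0.631, d' = 1.593
Δd' = d'_A − d'_B = 1.953 − 1.593 = 0.360
A has the higher sensitivity.

Δd-prime = 0.36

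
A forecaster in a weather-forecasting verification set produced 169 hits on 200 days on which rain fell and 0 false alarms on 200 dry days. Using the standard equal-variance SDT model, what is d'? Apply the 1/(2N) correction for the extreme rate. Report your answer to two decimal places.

The false-alarm rate is 0/200 = 0, so apply the 1/(2N) correction: FA → 1/(2·200) = 0.00250.
z(H) = z(0.84500) = 1.015
z(FA) = z(0.00250) = -2.807
d' = 1.015 − (-2.807) = 3.822

d' = 3.82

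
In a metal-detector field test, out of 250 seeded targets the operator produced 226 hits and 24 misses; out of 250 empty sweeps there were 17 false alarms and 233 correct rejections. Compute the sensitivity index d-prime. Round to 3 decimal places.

d-prime = 2.796

H = 226/250 = 0.9040
FA = 17/250 = 0.0680
z(H) = 1.3047
z(FA) = -1.4909
d' = z(H) − z(FA) = 1.3047 − (-1.4909) = 2.7956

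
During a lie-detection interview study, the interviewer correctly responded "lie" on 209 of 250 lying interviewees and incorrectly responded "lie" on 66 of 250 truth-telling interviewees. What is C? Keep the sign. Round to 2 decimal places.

H = 209/250 = 0.8360
FA = 66/250 = 0.2640
z(H) = 0.978
z(FA) = -0.631
c = −½·[z(H) + z(FA)] = −0.5 × (0.978 + (-0.631)) = -0.1735
c < 0: the interviewer has a liberal response bias.

C = -0.17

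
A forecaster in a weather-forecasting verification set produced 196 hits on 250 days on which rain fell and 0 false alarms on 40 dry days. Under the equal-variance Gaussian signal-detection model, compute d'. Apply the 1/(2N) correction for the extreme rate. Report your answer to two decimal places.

d' = 3.03

The false-alarm rate is 0/40 = 0, so apply the 1/(2N) correction: FA → 1/(2·40) = 0.01250.
z(H) = z(0.78400) = 0.786
z(FA) = z(0.01250) = -2.241
d' = 0.786 − (-2.241) = 3.027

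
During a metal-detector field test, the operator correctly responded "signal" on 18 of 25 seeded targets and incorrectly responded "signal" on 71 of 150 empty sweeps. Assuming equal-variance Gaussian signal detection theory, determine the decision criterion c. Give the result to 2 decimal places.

H = 18/25 = 0.7200
FA = 71/150 = 0.4733
z(H) = z(0.7200) = 0.5828
z(FA) = z(0.4733) = -0.0670
c = −½·[z(H) + z(FA)] = −0.5 × (0.5828 + (-0.0670)) = -0.2579

c = -0.26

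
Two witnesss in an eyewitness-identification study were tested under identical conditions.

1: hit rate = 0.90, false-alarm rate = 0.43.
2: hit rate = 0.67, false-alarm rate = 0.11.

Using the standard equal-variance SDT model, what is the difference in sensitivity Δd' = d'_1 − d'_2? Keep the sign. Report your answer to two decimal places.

Δd' = -0.21

1: z(0.90) = 1.282, z(0.43) = -0.176, d' = 1.458
2: z(0.67) = 0.440, z(0.11) = -1.227, d' = 1.667
Δd' = d'_1 − d'_2 = 1.458 − 1.667 = -0.209
2 has the higher sensitivity.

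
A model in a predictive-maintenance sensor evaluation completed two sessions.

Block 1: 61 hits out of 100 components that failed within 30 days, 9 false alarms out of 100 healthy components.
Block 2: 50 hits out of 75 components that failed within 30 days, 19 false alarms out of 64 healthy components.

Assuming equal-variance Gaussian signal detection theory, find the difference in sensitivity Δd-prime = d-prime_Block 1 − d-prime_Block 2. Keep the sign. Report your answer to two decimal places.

Δd-prime = 0.66

Block 1: z(0.6100) = 0.279, z(0.0900) = -1.341, d' = 1.620
Block 2: z(0.6667) = 0.431, z(0.2969) = -0.533, d' = 0.964
Δd' = d'_Block 1 − d'_Block 2 = 1.620 − 0.964 = 0.656
Block 1 has the higher sensitivity.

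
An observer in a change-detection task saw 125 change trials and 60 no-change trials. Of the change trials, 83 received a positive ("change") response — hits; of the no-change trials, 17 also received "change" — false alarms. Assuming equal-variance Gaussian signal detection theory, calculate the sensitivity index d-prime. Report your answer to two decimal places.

d-prime = 1.00

H = 83/125 = 0.6640
FA = 17/60 = 0.2833
z(H) = z(0.6640) = 0.4234
z(FA) = z(0.2833) = -0.5731
d' = z(H) − z(FA) = 0.4234 − (-0.5731) = 0.9965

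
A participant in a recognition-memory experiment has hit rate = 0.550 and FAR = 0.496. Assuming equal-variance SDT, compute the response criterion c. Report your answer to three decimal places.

c = -0.058

z(H) = z(0.550) = 0.1257
z(FA) = z(0.496) = -0.0100
c = −½·[z(H) + z(FA)] = −0.5 × (0.1257 + (-0.0100)) = -0.05785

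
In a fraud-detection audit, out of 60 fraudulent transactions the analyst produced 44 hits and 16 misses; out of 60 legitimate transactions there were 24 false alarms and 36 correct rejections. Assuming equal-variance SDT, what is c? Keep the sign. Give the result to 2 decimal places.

c = -0.18

H = 44/60 = 0.7333
FA = 24/60 = 0.4000
z(0.7333) = 0.6228, z(0.4000) = -0.2533
c = −½·[z(H) + z(FA)] = −0.5 × (0.6228 + (-0.2533)) = -0.18475
c < 0: the analyst has a liberal response bias.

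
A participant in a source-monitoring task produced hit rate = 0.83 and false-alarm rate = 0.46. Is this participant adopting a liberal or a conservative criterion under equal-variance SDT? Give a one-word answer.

liberal

z(H) = 0.954, z(FA) = -0.100
c = −½·(z(H) + z(FA)) = -0.427
c < 0 → liberal criterion (biased toward responding “yes”).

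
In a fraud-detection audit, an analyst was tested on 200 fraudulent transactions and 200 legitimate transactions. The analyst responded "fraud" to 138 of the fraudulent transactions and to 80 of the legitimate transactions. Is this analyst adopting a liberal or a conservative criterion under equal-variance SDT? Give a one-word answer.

z(H) = 0.496, z(FA) = -0.253
c = −½·(z(H) + z(FA)) = -0.1215
c < 0 → liberal criterion (biased toward responding “yes”).

liberal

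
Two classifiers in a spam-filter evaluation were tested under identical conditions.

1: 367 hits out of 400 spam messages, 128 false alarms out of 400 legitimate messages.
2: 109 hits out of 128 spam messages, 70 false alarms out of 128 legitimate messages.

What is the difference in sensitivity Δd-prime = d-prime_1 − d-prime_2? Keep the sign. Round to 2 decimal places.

Δd-prime = 0.93

1: z(0.9175) = 1.388, z(0.3200) = -0.468, d' = 1.856
2: z(0.8516) = 1.043, z(0.5469) = 0.118, d' = 0.925
Δd' = d'_1 − d'_2 = 1.856 − 0.925 = 0.931
1 has the higher sensitivity.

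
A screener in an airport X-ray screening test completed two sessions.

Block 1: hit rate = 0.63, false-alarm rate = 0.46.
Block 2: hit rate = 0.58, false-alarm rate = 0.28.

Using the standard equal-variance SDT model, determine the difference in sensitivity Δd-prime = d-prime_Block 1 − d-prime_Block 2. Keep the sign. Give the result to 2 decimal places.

Δd-prime = -0.35

Block 1: z(0.63) = 0.332, z(0.46) = -0.100, d' = 0.432
Block 2: z(0.58) = 0.202, z(0.28) = -0.583, d' = 0.785
Δd' = d'_Block 1 − d'_Block 2 = 0.432 − 0.785 = -0.353
Block 2 has the higher sensitivity.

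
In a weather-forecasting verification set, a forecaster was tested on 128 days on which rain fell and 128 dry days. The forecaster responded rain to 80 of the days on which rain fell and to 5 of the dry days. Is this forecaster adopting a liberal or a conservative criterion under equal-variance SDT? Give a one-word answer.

z(H) = 0.319, z(FA) = -1.762
c = −½·(z(H) + z(FA)) = 0.7215
c > 0 → conservative criterion (biased toward responding “no”).

conservative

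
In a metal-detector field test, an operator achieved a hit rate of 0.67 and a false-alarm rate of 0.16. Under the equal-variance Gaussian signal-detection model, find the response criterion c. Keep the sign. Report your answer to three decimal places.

Φ⁻¹(H) = Φ⁻¹(0.67) = 0.4399
Φ⁻¹(FA) = Φ⁻¹(0.16) = -0.9945
c = −½·[z(H) + z(FA)] = −0.5 × (0.4399 + (-0.9945)) = 0.2773

c = 0.277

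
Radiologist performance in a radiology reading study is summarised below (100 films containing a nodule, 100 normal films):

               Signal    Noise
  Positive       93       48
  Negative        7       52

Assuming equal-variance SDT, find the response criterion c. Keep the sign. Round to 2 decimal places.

H = 93/100 = 0.9300
FA = 48/100 = 0.4800
z(H) = z(0.9300) = 1.4758
z(FA) = z(0.4800) = -0.0502
c = −½·[z(H) + z(FA)] = −0.5 × (1.4758 + (-0.0502)) = -0.7128
c < 0: the radiologist has a liberal response bias.

c = -0.71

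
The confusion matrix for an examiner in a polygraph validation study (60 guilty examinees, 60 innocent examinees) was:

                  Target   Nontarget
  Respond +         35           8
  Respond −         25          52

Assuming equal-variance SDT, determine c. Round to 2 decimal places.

H = 35/60 = 0.5833
FA = 8/60 = 0.1333
z(0.5833) = 0.210, z(0.1333) = -1.111
c = −½·[z(H) + z(FA)] = −0.5 × (0.210 + (-1.111)) = 0.4505
c > 0: the examiner has a conservative response bias.

c = 0.45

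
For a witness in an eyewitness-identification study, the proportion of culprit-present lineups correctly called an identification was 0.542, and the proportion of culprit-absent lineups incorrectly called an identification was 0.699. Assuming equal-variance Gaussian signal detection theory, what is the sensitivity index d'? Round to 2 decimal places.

d' = -0.42

Φ⁻¹(H) = Φ⁻¹(0.542) = 0.1055
Φ⁻¹(FA) = Φ⁻¹(0.699) = 0.5215
d' = z(H) − z(FA) = 0.1055 − 0.5215 = -0.4160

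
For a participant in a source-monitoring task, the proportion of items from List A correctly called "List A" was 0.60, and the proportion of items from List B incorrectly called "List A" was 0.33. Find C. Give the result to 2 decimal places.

C = 0.09

z(0.60) = 0.2533, z(0.33) = -0.4399
c = −½·[z(H) + z(FA)] = −0.5 × (0.2533 + (-0.4399)) = 0.0933
c > 0: the participant has a conservative response bias.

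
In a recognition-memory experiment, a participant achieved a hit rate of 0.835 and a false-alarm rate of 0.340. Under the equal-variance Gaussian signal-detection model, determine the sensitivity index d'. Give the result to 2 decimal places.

z(H) = 0.9741
z(FA) = -0.4125
d' = z(H) − z(FA) = 0.9741 − (-0.4125) = 1.3866

d' = 1.39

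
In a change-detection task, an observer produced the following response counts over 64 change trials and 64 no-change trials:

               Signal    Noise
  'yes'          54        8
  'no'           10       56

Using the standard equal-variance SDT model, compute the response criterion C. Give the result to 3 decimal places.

H = 54/64 = 0.8438
FA = 8/64 = 0.1250
Φ⁻¹(0.8438) = 1.0102, Φ⁻¹(0.1250) = -1.1503
c = −½·[z(H) + z(FA)] = −0.5 × (1.0102 + (-1.1503)) = 0.07005
c > 0: the observer has a conservative response bias.

C = 0.070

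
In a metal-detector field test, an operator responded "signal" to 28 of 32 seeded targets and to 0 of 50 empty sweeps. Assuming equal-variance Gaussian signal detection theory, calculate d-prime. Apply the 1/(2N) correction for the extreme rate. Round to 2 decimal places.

d-prime = 3.48

The false-alarm rate is 0/50 = 0, so apply the 1/(2N) correction: FA → 1/(2·50) = 0.01000.
z(H) = z(0.87500) = 1.150
z(FA) = z(0.01000) = -2.326
d' = 1.150 − (-2.326) = 3.476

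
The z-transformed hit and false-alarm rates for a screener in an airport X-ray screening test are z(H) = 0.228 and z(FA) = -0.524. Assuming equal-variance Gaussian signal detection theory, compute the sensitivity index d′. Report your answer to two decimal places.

d' = z(H) − z(FA) = 0.228 − (-0.524) = 0.752

d′ = 0.75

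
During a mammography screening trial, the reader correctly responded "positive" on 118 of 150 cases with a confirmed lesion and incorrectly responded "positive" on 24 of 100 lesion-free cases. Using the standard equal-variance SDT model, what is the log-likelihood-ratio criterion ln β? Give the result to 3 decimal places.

H = 118/150 = 0.7867
FA = 24/100 = 0.2400
z(0.7867) = 0.7950, z(0.2400) = -0.7063
ln β = −½·[z(H)² − z(FA)²] = −0.5 × (0.6320 − 0.4989) = -0.06655

ln β = -0.067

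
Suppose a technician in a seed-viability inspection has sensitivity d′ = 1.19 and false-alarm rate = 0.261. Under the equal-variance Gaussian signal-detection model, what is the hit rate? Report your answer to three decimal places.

hit rate = 0.709

z(false-alarm rate) = z(0.261) = -0.6403
z(H) = z(FA) + d' = -0.6403 + 1.19 = 0.5497
hit rate = Φ(0.5497) = 0.7087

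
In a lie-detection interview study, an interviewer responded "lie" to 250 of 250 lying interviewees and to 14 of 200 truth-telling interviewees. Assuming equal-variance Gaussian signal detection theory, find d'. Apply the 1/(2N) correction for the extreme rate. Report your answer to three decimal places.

The hit rate is 250/250 = 1, so apply the 1/(2N) correction: H → 1 − 1/(2·250) = 0.99800.
z(H) = z(0.99800) = 2.8782
z(FA) = z(0.07000) = -1.4758
d' = 2.8782 − (-1.4758) = 4.3540

d' = 4.354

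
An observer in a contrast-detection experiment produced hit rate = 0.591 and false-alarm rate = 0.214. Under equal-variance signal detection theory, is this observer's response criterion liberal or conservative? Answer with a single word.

z(H) = 0.230, z(FA) = -0.793
c = −½·(z(H) + z(FA)) = 0.2815
c > 0 → conservative criterion (biased toward responding “no”).

conservative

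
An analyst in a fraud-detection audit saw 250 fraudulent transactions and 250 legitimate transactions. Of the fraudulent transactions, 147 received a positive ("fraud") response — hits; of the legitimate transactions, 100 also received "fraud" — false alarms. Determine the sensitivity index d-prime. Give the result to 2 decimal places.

d-prime = 0.48

H = 147/250 = 0.5880
FA = 100/250 = 0.4000
z(H) = z(0.5880) = 0.222
z(FA) = z(0.4000) = -0.253
d' = z(H) − z(FA) = 0.222 − (-0.253) = 0.475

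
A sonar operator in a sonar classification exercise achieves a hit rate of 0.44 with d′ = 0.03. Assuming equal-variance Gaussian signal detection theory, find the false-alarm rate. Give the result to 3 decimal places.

false-alarm rate = 0.428

z(hit rate) = z(0.44) = -0.1510
z(FA) = z(H) − d' = -0.1510 − 0.03 = -0.1810
false-alarm rate = Φ(-0.1810) = 0.4282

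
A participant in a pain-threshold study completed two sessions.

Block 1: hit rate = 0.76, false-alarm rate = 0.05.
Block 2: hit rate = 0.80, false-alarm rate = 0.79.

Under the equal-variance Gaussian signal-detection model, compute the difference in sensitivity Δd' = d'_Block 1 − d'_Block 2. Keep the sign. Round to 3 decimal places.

Block 1: z(0.76) = 0.7063, z(0.05) = -1.6449, d' = 2.3512
Block 2: z(0.80) = 0.8416, z(0.79) = 0.8064, d' = 0.0352
Δd' = d'_Block 1 − d'_Block 2 = 2.3512 − 0.0352 = 2.3160
Block 1 has the higher sensitivity.

Δd' = 2.316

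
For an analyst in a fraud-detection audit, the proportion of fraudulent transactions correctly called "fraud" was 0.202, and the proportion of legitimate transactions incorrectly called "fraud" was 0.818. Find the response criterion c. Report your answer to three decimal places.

c = -0.037

z(0.202) = -0.8345, z(0.818) = 0.9078
c = −½·[z(H) + z(FA)] = −0.5 × (-0.8345 + 0.9078) = -0.03665
c < 0: the analyst has a liberal response bias.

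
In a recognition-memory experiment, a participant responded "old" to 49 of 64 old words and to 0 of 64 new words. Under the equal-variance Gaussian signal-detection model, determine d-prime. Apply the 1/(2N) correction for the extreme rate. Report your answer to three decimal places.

The false-alarm rate is 0/64 = 0, so apply the 1/(2N) correction: FA → 1/(2·64) = 0.00781.
z(H) = z(0.76562) = 0.7245
z(FA) = z(0.00781) = -2.4177
d' = 0.7245 − (-2.4177) = 3.1422

d-prime = 3.142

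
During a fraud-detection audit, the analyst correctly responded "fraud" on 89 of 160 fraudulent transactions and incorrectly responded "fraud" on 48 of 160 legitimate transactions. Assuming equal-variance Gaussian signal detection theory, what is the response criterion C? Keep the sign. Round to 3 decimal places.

C = 0.191

H = 89/160 = 0.5563
FA = 48/160 = 0.3000
Φ⁻¹(H) = Φ⁻¹(0.5563) = 0.1416
Φ⁻¹(FA) = Φ⁻¹(0.3000) = -0.5244
c = −½·[z(H) + z(FA)] = −0.5 × (0.1416 + (-0.5244)) = 0.1914
c > 0: the analyst has a conservative response bias.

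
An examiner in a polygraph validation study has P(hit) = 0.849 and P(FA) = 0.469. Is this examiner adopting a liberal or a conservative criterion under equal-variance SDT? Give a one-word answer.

liberal

z(H) = 1.032, z(FA) = -0.078
c = −½·(z(H) + z(FA)) = -0.477
c < 0 → liberal criterion (biased toward responding “yes”).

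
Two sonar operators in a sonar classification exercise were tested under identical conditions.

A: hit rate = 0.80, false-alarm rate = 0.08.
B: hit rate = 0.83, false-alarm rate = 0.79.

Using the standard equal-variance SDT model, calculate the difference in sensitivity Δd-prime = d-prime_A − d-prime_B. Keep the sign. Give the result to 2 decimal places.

A: z(0.80) = 0.842, z(0.08) = -1.405, d' = 2.247
B: z(0.83) = 0.954, z(0.79) = 0.806, d' = 0.148
Δd' = d'_A − d'_B = 2.247 − 0.148 = 2.099
A has the higher sensitivity.

Δd-prime = 2.10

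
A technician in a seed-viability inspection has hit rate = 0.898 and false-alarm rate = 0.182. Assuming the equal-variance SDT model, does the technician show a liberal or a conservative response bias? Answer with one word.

liberal

z(H) = 1.270, z(FA) = -0.908
c = −½·(z(H) + z(FA)) = -0.181
c < 0 → liberal criterion (biased toward responding “yes”).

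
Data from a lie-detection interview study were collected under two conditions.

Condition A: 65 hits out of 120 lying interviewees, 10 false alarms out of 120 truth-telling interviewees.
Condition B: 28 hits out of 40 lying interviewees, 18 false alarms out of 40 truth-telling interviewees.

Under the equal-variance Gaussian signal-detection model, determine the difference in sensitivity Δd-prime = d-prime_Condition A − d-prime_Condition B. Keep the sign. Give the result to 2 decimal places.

Δd-prime = 0.84

Condition A: z(0.5417) = 0.105, z(0.0833) = -1.383, d' = 1.488
Condition B: z(0.7000) = 0.524, z(0.4500) = -0.126, d' = 0.650
Δd' = d'_Condition A − d'_Condition B = 1.488 − 0.650 = 0.838
Condition A has the higher sensitivity.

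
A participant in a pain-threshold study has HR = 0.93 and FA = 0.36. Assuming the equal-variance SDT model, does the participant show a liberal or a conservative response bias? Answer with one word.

z(H) = 1.476, z(FA) = -0.358
c = −½·(z(H) + z(FA)) = -0.559
c < 0 → liberal criterion (biased toward responding “yes”).

liberal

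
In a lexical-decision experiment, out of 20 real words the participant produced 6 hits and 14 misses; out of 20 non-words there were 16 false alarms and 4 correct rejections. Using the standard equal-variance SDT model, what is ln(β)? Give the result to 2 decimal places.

ln β = 0.22

H = 6/20 = 0.3000
FA = 16/20 = 0.8000
z(H) = z(0.3000) = -0.524
z(FA) = z(0.8000) = 0.842
ln β = −½·[z(H)² − z(FA)²] = −0.5 × (0.275 − 0.709) = 0.217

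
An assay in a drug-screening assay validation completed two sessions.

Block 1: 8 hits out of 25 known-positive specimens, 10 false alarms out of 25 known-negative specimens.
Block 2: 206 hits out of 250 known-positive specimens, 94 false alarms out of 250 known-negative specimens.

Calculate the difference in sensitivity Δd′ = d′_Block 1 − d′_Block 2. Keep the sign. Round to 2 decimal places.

Δd′ = -1.46

Block 1: z(0.3200) = -0.468, z(0.4000) = -0.253, d' = -0.215
Block 2: z(0.8240) = 0.931, z(0.3760) = -0.316, d' = 1.247
Δd' = d'_Block 1 − d'_Block 2 = -0.215 − 1.247 = -1.462
Block 2 has the higher sensitivity.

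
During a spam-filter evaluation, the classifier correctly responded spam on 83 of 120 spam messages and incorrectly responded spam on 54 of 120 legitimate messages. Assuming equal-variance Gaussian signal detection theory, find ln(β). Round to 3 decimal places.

ln β = -0.117

H = 83/120 = 0.6917
FA = 54/120 = 0.4500
Φ⁻¹(H) = Φ⁻¹(0.6917) = 0.5007
Φ⁻¹(FA) = Φ⁻¹(0.4500) = -0.1257
ln β = −½·[z(H)² − z(FA)²] = −0.5 × (0.2507 − 0.0158) = -0.11745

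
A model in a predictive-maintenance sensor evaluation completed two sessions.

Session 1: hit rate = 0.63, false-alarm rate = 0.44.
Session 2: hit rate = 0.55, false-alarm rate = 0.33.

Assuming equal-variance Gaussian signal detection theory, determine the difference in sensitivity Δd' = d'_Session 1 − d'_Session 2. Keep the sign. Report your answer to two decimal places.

Δd' = -0.08

Session 1: z(0.63) = 0.332, z(0.44) = -0.151, d' = 0.483
Session 2: z(0.55) = 0.126, z(0.33) = -0.440, d' = 0.566
Δd' = d'_Session 1 − d'_Session 2 = 0.483 − 0.566 = -0.083
Session 2 has the higher sensitivity.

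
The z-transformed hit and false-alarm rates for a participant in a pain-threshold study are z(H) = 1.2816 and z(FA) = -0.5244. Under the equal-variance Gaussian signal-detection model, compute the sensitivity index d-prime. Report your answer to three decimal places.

d-prime = 1.806

d' = z(H) − z(FA) = 1.2816 − (-0.5244) = 1.8060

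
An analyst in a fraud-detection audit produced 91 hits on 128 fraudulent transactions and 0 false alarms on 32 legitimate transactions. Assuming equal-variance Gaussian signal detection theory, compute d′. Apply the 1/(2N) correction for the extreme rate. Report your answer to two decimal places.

d′ = 2.71

The false-alarm rate is 0/32 = 0, so apply the 1/(2N) correction: FA → 1/(2·32) = 0.01562.
z(H) = z(0.71094) = 0.556
z(FA) = z(0.01562) = -2.154
d' = 0.556 − (-2.154) = 2.710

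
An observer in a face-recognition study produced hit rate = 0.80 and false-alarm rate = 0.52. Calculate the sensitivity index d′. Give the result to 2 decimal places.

d′ = 0.79

z(H) = z(0.80) = 0.8416
z(FA) = z(0.52) = 0.0502
d' = z(H) − z(FA) = 0.8416 − 0.0502 = 0.7914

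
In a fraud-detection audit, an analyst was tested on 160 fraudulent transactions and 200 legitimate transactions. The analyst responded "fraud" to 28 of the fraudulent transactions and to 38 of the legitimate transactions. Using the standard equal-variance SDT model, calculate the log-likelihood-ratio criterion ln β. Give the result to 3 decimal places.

ln β = -0.051

H = 28/160 = 0.1750
FA = 38/200 = 0.1900
Φ⁻¹(H) = -0.9346
Φ⁻¹(FA) = -0.8779
ln β = −½·[z(H)² − z(FA)²] = −0.5 × (0.8735 − 0.7707) = -0.0514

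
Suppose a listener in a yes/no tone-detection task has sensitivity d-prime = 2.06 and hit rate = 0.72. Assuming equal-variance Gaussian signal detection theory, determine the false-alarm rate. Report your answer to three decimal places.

z(hit rate) = z(0.72) = 0.5828
z(FA) = z(H) − d' = 0.5828 − 2.06 = -1.4772
false-alarm rate = Φ(-1.4772) = 0.0698

false-alarm rate = 0.070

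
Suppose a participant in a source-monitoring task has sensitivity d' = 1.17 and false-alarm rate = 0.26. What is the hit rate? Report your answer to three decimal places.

hit rate = 0.701

z(false-alarm rate) = z(0.26) = -0.6433
z(H) = z(FA) + d' = -0.6433 + 1.17 = 0.5267
hit rate = Φ(0.5267) = 0.7008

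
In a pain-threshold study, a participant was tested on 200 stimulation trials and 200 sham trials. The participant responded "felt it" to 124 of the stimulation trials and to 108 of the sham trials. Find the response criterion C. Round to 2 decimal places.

C = -0.20

H = 124/200 = 0.6200
FA = 108/200 = 0.5400
z(H) = 0.305
z(FA) = 0.100
c = −½·[z(H) + z(FA)] = −0.5 × (0.305 + 0.100) = -0.2025
c < 0: the participant has a liberal response bias.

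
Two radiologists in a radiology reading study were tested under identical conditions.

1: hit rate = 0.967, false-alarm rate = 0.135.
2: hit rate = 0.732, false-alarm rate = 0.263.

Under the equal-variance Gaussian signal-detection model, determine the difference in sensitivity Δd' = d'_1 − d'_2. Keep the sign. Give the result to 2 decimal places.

Δd' = 1.69

1: z(0.967) = 1.838, z(0.135) = -1.103, d' = 2.941
2: z(0.732) = 0.619, z(0.263) = -0.634, d' = 1.253
Δd' = d'_1 − d'_2 = 2.941 − 1.253 = 1.688
1 has the higher sensitivity.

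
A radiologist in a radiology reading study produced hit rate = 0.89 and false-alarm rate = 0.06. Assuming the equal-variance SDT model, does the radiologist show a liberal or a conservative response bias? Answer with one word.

conservative

z(H) = 1.227, z(FA) = -1.555
c = −½·(z(H) + z(FA)) = 0.164
c > 0 → conservative criterion (biased toward responding “no”).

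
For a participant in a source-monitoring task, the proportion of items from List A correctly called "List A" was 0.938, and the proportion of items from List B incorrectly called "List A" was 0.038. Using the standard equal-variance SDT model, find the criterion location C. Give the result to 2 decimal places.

z(H) = z(0.938) = 1.5382
z(FA) = z(0.038) = -1.7744
c = −½·[z(H) + z(FA)] = −0.5 × (1.5382 + (-1.7744)) = 0.1181

C = 0.12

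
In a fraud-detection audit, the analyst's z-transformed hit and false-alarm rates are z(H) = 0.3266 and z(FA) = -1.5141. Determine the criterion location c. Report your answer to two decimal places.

c = 0.59

c = −½·[z(H) + z(FA)] = −½·(0.3266 + (-1.5141)) = 0.59375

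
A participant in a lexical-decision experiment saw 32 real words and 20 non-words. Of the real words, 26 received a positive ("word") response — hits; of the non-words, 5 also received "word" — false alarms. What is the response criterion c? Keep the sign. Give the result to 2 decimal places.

c = -0.11

H = 26/32 = 0.8125
FA = 5/20 = 0.2500
z(H) = 0.8871
z(FA) = -0.6745
c = −½·[z(H) + z(FA)] = −0.5 × (0.8871 + (-0.6745)) = -0.1063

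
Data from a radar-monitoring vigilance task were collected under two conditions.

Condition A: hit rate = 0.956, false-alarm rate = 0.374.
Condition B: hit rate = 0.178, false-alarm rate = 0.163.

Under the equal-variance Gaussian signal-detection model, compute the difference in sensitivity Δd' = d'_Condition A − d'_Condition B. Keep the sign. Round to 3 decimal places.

Δd' = 1.968

Condition A: z(0.956) = 1.7060, z(0.374) = -0.3213, d' = 2.0273
Condition B: z(0.178) = -0.9230, z(0.163) = -0.9822, d' = 0.0592
Δd' = d'_Condition A − d'_Condition B = 2.0273 − 0.0592 = 1.9681
Condition A has the higher sensitivity.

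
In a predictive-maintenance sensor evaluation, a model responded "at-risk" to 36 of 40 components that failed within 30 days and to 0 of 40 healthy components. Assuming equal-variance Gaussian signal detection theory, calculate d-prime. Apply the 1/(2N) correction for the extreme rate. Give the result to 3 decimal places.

d-prime = 3.523

The false-alarm rate is 0/40 = 0, so apply the 1/(2N) correction: FA → 1/(2·40) = 0.01250.
z(H) = z(0.90000) = 1.2816
z(FA) = z(0.01250) = -2.2414
d' = 1.2816 − (-2.2414) = 3.5230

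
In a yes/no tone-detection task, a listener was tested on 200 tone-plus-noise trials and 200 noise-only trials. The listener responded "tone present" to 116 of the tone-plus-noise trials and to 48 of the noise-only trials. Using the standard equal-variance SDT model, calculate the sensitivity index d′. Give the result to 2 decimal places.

H = 116/200 = 0.5800
FA = 48/200 = 0.2400
z(H) = z(0.5800) = 0.202
z(FA) = z(0.2400) = -0.706
d' = z(H) − z(FA) = 0.202 − (-0.706) = 0.908

d′ = 0.91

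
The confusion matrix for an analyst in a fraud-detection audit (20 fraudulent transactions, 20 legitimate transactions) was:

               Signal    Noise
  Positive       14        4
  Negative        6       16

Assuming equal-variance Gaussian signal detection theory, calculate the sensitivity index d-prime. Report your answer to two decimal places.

d-prime = 1.37

H = 14/20 = 0.7000
FA = 4/20 = 0.2000
Φ⁻¹(0.7000) = 0.524, Φ⁻¹(0.2000) = -0.842
d' = z(H) − z(FA) = 0.524 − (-0.842) = 1.366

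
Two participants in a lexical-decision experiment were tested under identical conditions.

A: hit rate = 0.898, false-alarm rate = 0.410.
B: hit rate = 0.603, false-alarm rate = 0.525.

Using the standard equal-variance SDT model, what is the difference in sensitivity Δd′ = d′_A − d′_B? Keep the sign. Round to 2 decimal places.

A: z(0.898) = 1.270, z(0.410) = -0.228, d' = 1.498
B: z(0.603) = 0.261, z(0.525) = 0.063, d' = 0.198
Δd' = d'_A − d'_B = 1.498 − 0.198 = 1.300
A has the higher sensitivity.

Δd′ = 1.30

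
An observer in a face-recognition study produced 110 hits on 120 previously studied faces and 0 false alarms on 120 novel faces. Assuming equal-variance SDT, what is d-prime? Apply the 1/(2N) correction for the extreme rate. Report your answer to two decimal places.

The false-alarm rate is 0/120 = 0, so apply the 1/(2N) correction: FA → 1/(2·120) = 0.00417.
z(H) = z(0.91667) = 1.383
z(FA) = z(0.00417) = -2.638
d' = 1.383 − (-2.638) = 4.021

d-prime = 4.02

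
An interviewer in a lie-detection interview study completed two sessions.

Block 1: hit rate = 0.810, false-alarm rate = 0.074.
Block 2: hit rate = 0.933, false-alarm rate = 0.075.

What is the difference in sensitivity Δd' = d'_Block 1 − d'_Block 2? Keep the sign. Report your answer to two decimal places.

Δd' = -0.61

Block 1: z(0.810) = 0.878, z(0.074) = -1.447, d' = 2.325
Block 2: z(0.933) = 1.499, z(0.075) = -1.440, d' = 2.939
Δd' = d'_Block 1 − d'_Block 2 = 2.325 − 2.939 = -0.614
Block 2 has the higher sensitivity.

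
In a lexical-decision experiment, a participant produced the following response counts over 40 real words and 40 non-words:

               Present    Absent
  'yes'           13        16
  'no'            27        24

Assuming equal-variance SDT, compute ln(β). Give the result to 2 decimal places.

H = 13/40 = 0.3250
FA = 16/40 = 0.4000
z(H) = z(0.3250) = -0.454
z(FA) = z(0.4000) = -0.253
ln β = −½·[z(H)² − z(FA)²] = −0.5 × (0.206 − 0.064) = -0.071

ln β = -0.07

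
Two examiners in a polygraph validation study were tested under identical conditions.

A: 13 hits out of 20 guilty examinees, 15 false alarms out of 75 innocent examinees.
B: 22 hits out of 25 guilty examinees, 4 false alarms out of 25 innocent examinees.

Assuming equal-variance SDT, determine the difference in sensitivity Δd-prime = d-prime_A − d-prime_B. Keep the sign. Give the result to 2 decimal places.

Δd-prime = -0.94

A: z(0.6500) = 0.385, z(0.2000) = -0.842, d' = 1.227
B: z(0.8800) = 1.175, z(0.1600) = -0.994, d' = 2.169
Δd' = d'_A − d'_B = 1.227 − 2.169 = -0.942
B has the higher sensitivity.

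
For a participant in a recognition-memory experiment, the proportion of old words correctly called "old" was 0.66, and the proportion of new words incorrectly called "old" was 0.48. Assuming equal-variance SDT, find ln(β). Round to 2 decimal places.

ln β = -0.08

Φ⁻¹(0.66) = 0.412, Φ⁻¹(0.48) = -0.050
ln β = −½·[z(H)² − z(FA)²] = −0.5 × (0.170 − 0.003) = -0.0835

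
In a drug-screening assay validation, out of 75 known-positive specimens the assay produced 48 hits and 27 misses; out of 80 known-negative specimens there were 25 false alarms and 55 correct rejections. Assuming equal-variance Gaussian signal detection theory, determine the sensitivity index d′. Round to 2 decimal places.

d′ = 0.85

H = 48/75 = 0.6400
FA = 25/80 = 0.3125
z(H) = 0.358
z(FA) = -0.489
d' = z(H) − z(FA) = 0.358 − (-0.489) = 0.847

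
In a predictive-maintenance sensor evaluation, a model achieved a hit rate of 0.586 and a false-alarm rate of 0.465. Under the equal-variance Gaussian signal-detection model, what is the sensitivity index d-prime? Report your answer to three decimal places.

z(H) = 0.2173
z(FA) = -0.0878
d' = z(H) − z(FA) = 0.2173 − (-0.0878) = 0.3051

d-prime = 0.305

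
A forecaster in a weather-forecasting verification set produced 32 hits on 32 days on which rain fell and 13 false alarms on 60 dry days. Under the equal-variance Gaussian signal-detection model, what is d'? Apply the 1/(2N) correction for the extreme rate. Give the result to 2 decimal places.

d' = 2.94

The hit rate is 32/32 = 1, so apply the 1/(2N) correction: H → 1 − 1/(2·32) = 0.98438.
z(H) = z(0.98438) = 2.154
z(FA) = z(0.21667) = -0.783
d' = 2.154 − (-0.783) = 2.937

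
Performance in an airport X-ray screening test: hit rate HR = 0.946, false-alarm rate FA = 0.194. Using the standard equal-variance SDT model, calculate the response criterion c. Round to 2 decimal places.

z(0.946) = 1.607, z(0.194) = -0.863
c = −½·[z(H) + z(FA)] = −0.5 × (1.607 + (-0.863)) = -0.372

c = -0.37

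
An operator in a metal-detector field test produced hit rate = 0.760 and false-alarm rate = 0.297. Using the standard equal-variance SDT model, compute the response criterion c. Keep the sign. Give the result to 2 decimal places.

c = -0.09

z(H) = z(0.760) = 0.706
z(FA) = z(0.297) = -0.533
c = −½·[z(H) + z(FA)] = −0.5 × (0.706 + (-0.533)) = -0.0865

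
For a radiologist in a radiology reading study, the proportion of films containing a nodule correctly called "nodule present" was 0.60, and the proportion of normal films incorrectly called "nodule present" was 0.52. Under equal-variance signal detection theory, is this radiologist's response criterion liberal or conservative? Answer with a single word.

z(H) = 0.253, z(FA) = 0.050
c = −½·(z(H) + z(FA)) = -0.1515
c < 0 → liberal criterion (biased toward responding “yes”).

liberal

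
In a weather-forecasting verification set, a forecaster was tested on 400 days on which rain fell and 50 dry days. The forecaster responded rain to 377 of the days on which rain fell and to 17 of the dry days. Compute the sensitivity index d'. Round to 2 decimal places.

d' = 1.99

H = 377/400 = 0.9425
FA = 17/50 = 0.3400
z(0.9425) = 1.5761, z(0.3400) = -0.4125
d' = z(H) − z(FA) = 1.5761 − (-0.4125) = 1.9886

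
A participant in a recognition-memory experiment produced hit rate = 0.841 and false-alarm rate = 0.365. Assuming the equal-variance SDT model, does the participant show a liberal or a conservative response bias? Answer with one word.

liberal

z(H) = 0.999, z(FA) = -0.345
c = −½·(z(H) + z(FA)) = -0.327
c < 0 → liberal criterion (biased toward responding “yes”).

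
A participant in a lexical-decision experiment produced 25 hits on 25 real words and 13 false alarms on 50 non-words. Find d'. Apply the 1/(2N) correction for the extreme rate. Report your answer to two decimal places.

The hit rate is 25/25 = 1, so apply the 1/(2N) correction: H → 1 − 1/(2·25) = 0.98000.
z(H) = z(0.98000) = 2.054
z(FA) = z(0.26000) = -0.643
d' = 2.054 − (-0.643) = 2.697

d' = 2.70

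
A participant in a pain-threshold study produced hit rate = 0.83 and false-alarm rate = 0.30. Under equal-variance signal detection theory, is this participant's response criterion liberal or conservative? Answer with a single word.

z(H) = 0.954, z(FA) = -0.524
c = −½·(z(H) + z(FA)) = -0.215
c < 0 → liberal criterion (biased toward responding “yes”).

liberal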